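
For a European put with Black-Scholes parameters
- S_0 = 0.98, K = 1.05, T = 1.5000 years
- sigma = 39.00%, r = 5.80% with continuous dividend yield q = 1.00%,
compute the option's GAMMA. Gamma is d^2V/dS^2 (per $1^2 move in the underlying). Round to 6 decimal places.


d1 = 0.2451209170; d2 = -0.2325295829
phi(d1) = 0.3871354430; exp(-qT) = 0.9851119396; exp(-rT) = 0.9166770956
Gamma = exp(-qT) * phi(d1) / (S * sigma * sqrt(T)) = 0.9851119396 * 0.3871354430 / (0.9800 * 0.3900 * 1.2247448714) = 0.814727

Answer: Gamma = 0.814727


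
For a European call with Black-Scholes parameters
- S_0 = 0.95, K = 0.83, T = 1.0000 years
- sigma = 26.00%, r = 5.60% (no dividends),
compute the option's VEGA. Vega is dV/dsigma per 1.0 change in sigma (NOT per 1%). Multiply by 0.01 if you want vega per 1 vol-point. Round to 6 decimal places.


Answer: Vega = 0.260766

Derivation:
d1 = 0.8647549377; d2 = 0.6047549377
phi(d1) = 0.2744903745; exp(-qT) = 1.0000000000; exp(-rT) = 0.9455391359
Vega = S * exp(-qT) * phi(d1) * sqrt(T) = 0.9500 * 1.0000000000 * 0.2744903745 * 1.0000000000 = 0.260766


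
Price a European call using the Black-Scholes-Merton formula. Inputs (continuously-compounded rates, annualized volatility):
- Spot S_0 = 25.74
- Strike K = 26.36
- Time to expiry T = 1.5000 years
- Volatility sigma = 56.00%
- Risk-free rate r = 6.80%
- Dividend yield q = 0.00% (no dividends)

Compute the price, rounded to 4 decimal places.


d1 = (ln(S/K) + (r - q + 0.5*sigma^2) * T) / (sigma * sqrt(T)) = 0.45694428
d2 = d1 - sigma * sqrt(T) = -0.22891285
exp(-rT) = 0.90302955; exp(-qT) = 1.00000000
C = S_0 * exp(-qT) * N(d1) - K * exp(-rT) * N(d2)
N(d1) = 0.67614445; N(d2) = 0.40946833
C = 25.7400 * 1.00000000 * 0.67614445 - 26.3600 * 0.90302955 * 0.40946833 = 7.6570

Answer: Price = 7.6570


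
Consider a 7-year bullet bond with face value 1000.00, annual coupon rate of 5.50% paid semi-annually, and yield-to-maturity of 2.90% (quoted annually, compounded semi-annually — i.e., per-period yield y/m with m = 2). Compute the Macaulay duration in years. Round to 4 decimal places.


Coupon per period c = face * coupon_rate / m = 27.500000
Periods per year m = 2; per-period yield y/m = 0.014500
Number of cashflows N = 14
Cashflows (t years, CF_t, discount factor 1/(1+y/m)^(m*t), PV):
  t = 0.5000: CF_t = 27.500000, DF = 0.985707, PV = 27.106949
  t = 1.0000: CF_t = 27.500000, DF = 0.971619, PV = 26.719516
  t = 1.5000: CF_t = 27.500000, DF = 0.957732, PV = 26.337621
  t = 2.0000: CF_t = 27.500000, DF = 0.944043, PV = 25.961184
  t = 2.5000: CF_t = 27.500000, DF = 0.930550, PV = 25.590127
  t = 3.0000: CF_t = 27.500000, DF = 0.917250, PV = 25.224373
  t = 3.5000: CF_t = 27.500000, DF = 0.904140, PV = 24.863848
  t = 4.0000: CF_t = 27.500000, DF = 0.891217, PV = 24.508475
  t = 4.5000: CF_t = 27.500000, DF = 0.878479, PV = 24.158181
  t = 5.0000: CF_t = 27.500000, DF = 0.865923, PV = 23.812894
  t = 5.5000: CF_t = 27.500000, DF = 0.853547, PV = 23.472542
  t = 6.0000: CF_t = 27.500000, DF = 0.841347, PV = 23.137055
  t = 6.5000: CF_t = 27.500000, DF = 0.829322, PV = 22.806363
  t = 7.0000: CF_t = 1027.500000, DF = 0.817469, PV = 839.949375
Price P = sum_t PV_t = 1163.648502
Macaulay numerator sum_t t * PV_t:
  t * PV_t at t = 0.5000: 13.553475
  t * PV_t at t = 1.0000: 26.719516
  t * PV_t at t = 1.5000: 39.506431
  t * PV_t at t = 2.0000: 51.922367
  t * PV_t at t = 2.5000: 63.975317
  t * PV_t at t = 3.0000: 75.673120
  t * PV_t at t = 3.5000: 87.023466
  t * PV_t at t = 4.0000: 98.033899
  t * PV_t at t = 4.5000: 108.711815
  t * PV_t at t = 5.0000: 119.064470
  t * PV_t at t = 5.5000: 129.098982
  t * PV_t at t = 6.0000: 138.822330
  t * PV_t at t = 6.5000: 148.241357
  t * PV_t at t = 7.0000: 5879.645626
Macaulay duration D = (sum_t t * PV_t) / P = 6979.992172 / 1163.648502 = 5.998368

Answer: Macaulay duration = 5.9984 years


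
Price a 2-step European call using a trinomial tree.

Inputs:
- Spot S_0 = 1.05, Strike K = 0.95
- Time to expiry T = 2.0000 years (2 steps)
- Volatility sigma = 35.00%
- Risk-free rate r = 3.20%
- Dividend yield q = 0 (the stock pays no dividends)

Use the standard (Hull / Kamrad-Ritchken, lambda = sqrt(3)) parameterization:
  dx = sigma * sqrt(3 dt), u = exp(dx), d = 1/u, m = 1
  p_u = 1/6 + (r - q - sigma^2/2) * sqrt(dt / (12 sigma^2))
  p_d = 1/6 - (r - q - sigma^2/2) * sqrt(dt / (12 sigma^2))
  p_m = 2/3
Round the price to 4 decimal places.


dt = T/N = 1.000000; dx = sigma*sqrt(3*dt) = 0.606218
u = exp(dx) = 1.833484; d = 1/u = 0.545410
p_u = 0.142542, p_m = 0.666667, p_d = 0.190792
Discount per step: exp(-r*dt) = 0.968507
Stock lattice S(k, j) with j the centered position index:
  k=0: S(0,+0) = 1.0500
  k=1: S(1,-1) = 0.5727; S(1,+0) = 1.0500; S(1,+1) = 1.9252
  k=2: S(2,-2) = 0.3123; S(2,-1) = 0.5727; S(2,+0) = 1.0500; S(2,+1) = 1.9252; S(2,+2) = 3.5297
Terminal payoffs V(N, j) = max(S_T - K, 0):
  V(2,-2) = 0.000000; V(2,-1) = 0.000000; V(2,+0) = 0.100000; V(2,+1) = 0.975158; V(2,+2) = 2.579745
Backward induction: V(k, j) = exp(-r*dt) * [p_u * V(k+1, j+1) + p_m * V(k+1, j) + p_d * V(k+1, j-1)]
  V(1,-1) = exp(-r*dt) * [p_u*0.100000 + p_m*0.000000 + p_d*0.000000] = 0.013805
  V(1,+0) = exp(-r*dt) * [p_u*0.975158 + p_m*0.100000 + p_d*0.000000] = 0.199190
  V(1,+1) = exp(-r*dt) * [p_u*2.579745 + p_m*0.975158 + p_d*0.100000] = 1.004250
  V(0,+0) = exp(-r*dt) * [p_u*1.004250 + p_m*0.199190 + p_d*0.013805] = 0.269802

Answer: Price = V(0,0) = 0.2698


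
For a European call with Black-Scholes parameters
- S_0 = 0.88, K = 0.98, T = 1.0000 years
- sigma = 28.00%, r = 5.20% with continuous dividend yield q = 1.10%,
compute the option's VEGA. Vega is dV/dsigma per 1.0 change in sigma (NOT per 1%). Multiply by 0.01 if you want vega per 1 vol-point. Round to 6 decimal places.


d1 = -0.0979666578; d2 = -0.3779666578
phi(d1) = 0.3970324490; exp(-qT) = 0.9890602788; exp(-rT) = 0.9493288668
Vega = S * exp(-qT) * phi(d1) * sqrt(T) = 0.8800 * 0.9890602788 * 0.3970324490 * 1.0000000000 = 0.345566

Answer: Vega = 0.345566


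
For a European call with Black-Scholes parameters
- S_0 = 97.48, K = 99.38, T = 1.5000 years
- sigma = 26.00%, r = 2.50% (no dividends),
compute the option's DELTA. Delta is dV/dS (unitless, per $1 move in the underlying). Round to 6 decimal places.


d1 = 0.2163601083; d2 = -0.1020735583
phi(d1) = 0.3897131273; exp(-qT) = 1.0000000000; exp(-rT) = 0.9631944177
N(d1) = 0.5856464706
Delta = exp(-qT) * N(d1) = 1.0000000000 * 0.5856464706 = 0.585646

Answer: Delta = 0.585646


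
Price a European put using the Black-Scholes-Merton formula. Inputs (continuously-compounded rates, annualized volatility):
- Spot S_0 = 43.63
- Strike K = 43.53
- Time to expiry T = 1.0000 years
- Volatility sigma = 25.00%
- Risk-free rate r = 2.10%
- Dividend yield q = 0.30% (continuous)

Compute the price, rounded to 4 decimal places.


Answer: Price = 3.8608

Derivation:
d1 = (ln(S/K) + (r - q + 0.5*sigma^2) * T) / (sigma * sqrt(T)) = 0.20617853
d2 = d1 - sigma * sqrt(T) = -0.04382147
exp(-rT) = 0.97921896; exp(-qT) = 0.99700450
P = K * exp(-rT) * N(-d2) - S_0 * exp(-qT) * N(-d1)
N(-d1) = 0.41832573; N(-d2) = 0.51747665
P = 43.5300 * 0.97921896 * 0.51747665 - 43.6300 * 0.99700450 * 0.41832573 = 3.8608


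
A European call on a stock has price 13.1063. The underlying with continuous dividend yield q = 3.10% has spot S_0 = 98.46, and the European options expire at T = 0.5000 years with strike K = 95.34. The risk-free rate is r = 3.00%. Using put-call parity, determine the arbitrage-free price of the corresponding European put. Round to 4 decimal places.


Answer: Put price = 10.0812

Derivation:
Put-call parity: C - P = S_0 * exp(-qT) - K * exp(-rT).
S_0 * exp(-qT) = 98.4600 * 0.98461951 = 96.94563663
K * exp(-rT) = 95.3400 * 0.98511194 = 93.92057232
P = C - S*exp(-qT) + K*exp(-rT)
P = 13.1063 - 96.94563663 + 93.92057232 = 10.0812


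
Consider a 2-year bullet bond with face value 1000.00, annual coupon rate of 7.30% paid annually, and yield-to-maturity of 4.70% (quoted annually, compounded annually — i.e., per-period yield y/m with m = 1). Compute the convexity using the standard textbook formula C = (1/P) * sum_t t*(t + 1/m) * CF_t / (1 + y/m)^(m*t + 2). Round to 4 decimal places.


Coupon per period c = face * coupon_rate / m = 73.000000
Periods per year m = 1; per-period yield y/m = 0.047000
Number of cashflows N = 2
Cashflows (t years, CF_t, discount factor 1/(1+y/m)^(m*t), PV):
  t = 1.0000: CF_t = 73.000000, DF = 0.955110, PV = 69.723018
  t = 2.0000: CF_t = 1073.000000, DF = 0.912235, PV = 978.827942
Price P = sum_t PV_t = 1048.550961
Convexity numerator sum_t t*(t + 1/m) * CF_t / (1+y/m)^(m*t + 2):
  t = 1.0000: term = 127.207527
  t = 2.0000: term = 5357.525485
Convexity = (1/P) * sum = 5484.733013 / 1048.550961 = 5.230774

Answer: Convexity = 5.2308


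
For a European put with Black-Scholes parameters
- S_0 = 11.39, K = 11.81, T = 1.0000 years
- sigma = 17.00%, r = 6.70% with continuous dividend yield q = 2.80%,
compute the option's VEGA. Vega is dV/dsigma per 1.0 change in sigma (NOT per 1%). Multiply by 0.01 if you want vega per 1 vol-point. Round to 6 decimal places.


Answer: Vega = 4.395827

Derivation:
d1 = 0.1014067485; d2 = -0.0685932515
phi(d1) = 0.3968963174; exp(-qT) = 0.9723883668; exp(-rT) = 0.9351952013
Vega = S * exp(-qT) * phi(d1) * sqrt(T) = 11.3900 * 0.9723883668 * 0.3968963174 * 1.0000000000 = 4.395827


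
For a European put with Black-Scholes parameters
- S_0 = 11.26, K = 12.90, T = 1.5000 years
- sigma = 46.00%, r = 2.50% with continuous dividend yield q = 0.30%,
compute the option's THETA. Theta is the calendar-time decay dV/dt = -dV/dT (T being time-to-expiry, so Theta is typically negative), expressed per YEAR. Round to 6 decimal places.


Answer: Theta = -0.640323

Derivation:
d1 = 0.0989191134; d2 = -0.4644635274
phi(d1) = 0.3969952240; exp(-qT) = 0.9955101098; exp(-rT) = 0.9631944177
Theta = -S*exp(-qT)*phi(d1)*sigma/(2*sqrt(T)) + r*K*exp(-rT)*N(-d2) - q*S*exp(-qT)*N(-d1)
N(-d1) = 0.4606012465; N(-d2) = 0.6788421577; sqrt(T) = 1.2247448714
Term 1 = -11.2600 * 0.9955101098 * 0.3969952240 * 0.4600 / (2 * 1.2247448714) = -0.8357022162
Term 2 = 0.0250 * 12.9000 * 0.9631944177 * 0.6788421577 = 0.2108688750
Term 3 = -0.0030 * 11.2600 * 0.9955101098 * 0.4606012465 = -0.0154892514
Theta = -0.8357022162 + (0.2108688750) + (-0.0154892514) = -0.640323


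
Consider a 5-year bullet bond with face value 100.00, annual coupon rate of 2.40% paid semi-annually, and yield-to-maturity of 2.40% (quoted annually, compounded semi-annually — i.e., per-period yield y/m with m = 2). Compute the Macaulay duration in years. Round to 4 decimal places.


Coupon per period c = face * coupon_rate / m = 1.200000
Periods per year m = 2; per-period yield y/m = 0.012000
Number of cashflows N = 10
Cashflows (t years, CF_t, discount factor 1/(1+y/m)^(m*t), PV):
  t = 0.5000: CF_t = 1.200000, DF = 0.988142, PV = 1.185771
  t = 1.0000: CF_t = 1.200000, DF = 0.976425, PV = 1.171710
  t = 1.5000: CF_t = 1.200000, DF = 0.964847, PV = 1.157816
  t = 2.0000: CF_t = 1.200000, DF = 0.953406, PV = 1.144087
  t = 2.5000: CF_t = 1.200000, DF = 0.942101, PV = 1.130521
  t = 3.0000: CF_t = 1.200000, DF = 0.930930, PV = 1.117116
  t = 3.5000: CF_t = 1.200000, DF = 0.919891, PV = 1.103869
  t = 4.0000: CF_t = 1.200000, DF = 0.908983, PV = 1.090780
  t = 4.5000: CF_t = 1.200000, DF = 0.898205, PV = 1.077846
  t = 5.0000: CF_t = 101.200000, DF = 0.887554, PV = 89.820483
Price P = sum_t PV_t = 100.000000
Macaulay numerator sum_t t * PV_t:
  t * PV_t at t = 0.5000: 0.592885
  t * PV_t at t = 1.0000: 1.171710
  t * PV_t at t = 1.5000: 1.736725
  t * PV_t at t = 2.0000: 2.288175
  t * PV_t at t = 2.5000: 2.826303
  t * PV_t at t = 3.0000: 3.351347
  t * PV_t at t = 3.5000: 3.863543
  t * PV_t at t = 4.0000: 4.363120
  t * PV_t at t = 4.5000: 4.850306
  t * PV_t at t = 5.0000: 449.102416
Macaulay duration D = (sum_t t * PV_t) / P = 474.146530 / 100.000000 = 4.741465

Answer: Macaulay duration = 4.7415 years


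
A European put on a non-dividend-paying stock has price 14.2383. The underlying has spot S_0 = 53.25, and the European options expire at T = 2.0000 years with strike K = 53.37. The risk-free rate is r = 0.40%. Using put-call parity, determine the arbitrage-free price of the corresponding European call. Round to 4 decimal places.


Put-call parity: C - P = S_0 * exp(-qT) - K * exp(-rT).
S_0 * exp(-qT) = 53.2500 * 1.00000000 = 53.25000000
K * exp(-rT) = 53.3700 * 0.99203191 = 52.94474329
C = P + S*exp(-qT) - K*exp(-rT)
C = 14.2383 + 53.25000000 - 52.94474329 = 14.5436

Answer: Call price = 14.5436


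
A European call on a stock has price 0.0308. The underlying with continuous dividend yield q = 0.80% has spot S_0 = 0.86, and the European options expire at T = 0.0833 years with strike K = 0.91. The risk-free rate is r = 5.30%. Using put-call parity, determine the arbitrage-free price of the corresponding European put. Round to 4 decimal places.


Answer: Put price = 0.0774

Derivation:
Put-call parity: C - P = S_0 * exp(-qT) - K * exp(-rT).
S_0 * exp(-qT) = 0.8600 * 0.99933382 = 0.85942709
K * exp(-rT) = 0.9100 * 0.99559483 = 0.90599130
P = C - S*exp(-qT) + K*exp(-rT)
P = 0.0308 - 0.85942709 + 0.90599130 = 0.0774


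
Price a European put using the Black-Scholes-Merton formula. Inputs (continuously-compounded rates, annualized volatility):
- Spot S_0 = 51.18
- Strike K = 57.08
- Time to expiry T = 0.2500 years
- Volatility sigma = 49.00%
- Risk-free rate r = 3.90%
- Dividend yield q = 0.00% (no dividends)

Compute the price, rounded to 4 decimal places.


d1 = (ln(S/K) + (r - q + 0.5*sigma^2) * T) / (sigma * sqrt(T)) = -0.28303046
d2 = d1 - sigma * sqrt(T) = -0.52803046
exp(-rT) = 0.99029738; exp(-qT) = 1.00000000
P = K * exp(-rT) * N(-d2) - S_0 * exp(-qT) * N(-d1)
N(-d1) = 0.61142325; N(-d2) = 0.70126090
P = 57.0800 * 0.99029738 * 0.70126090 - 51.1800 * 1.00000000 * 0.61142325 = 8.3470

Answer: Price = 8.3470


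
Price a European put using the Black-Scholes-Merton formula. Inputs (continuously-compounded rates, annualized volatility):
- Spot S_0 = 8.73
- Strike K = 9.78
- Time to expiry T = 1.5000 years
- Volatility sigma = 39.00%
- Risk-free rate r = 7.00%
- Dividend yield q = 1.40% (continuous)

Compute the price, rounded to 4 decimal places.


d1 = (ln(S/K) + (r - q + 0.5*sigma^2) * T) / (sigma * sqrt(T)) = 0.17690945
d2 = d1 - sigma * sqrt(T) = -0.30074105
exp(-rT) = 0.90032452; exp(-qT) = 0.97921896
P = K * exp(-rT) * N(-d2) - S_0 * exp(-qT) * N(-d1)
N(-d1) = 0.42978976; N(-d2) = 0.61819402
P = 9.7800 * 0.90032452 * 0.61819402 - 8.7300 * 0.97921896 * 0.42978976 = 1.7692

Answer: Price = 1.7692


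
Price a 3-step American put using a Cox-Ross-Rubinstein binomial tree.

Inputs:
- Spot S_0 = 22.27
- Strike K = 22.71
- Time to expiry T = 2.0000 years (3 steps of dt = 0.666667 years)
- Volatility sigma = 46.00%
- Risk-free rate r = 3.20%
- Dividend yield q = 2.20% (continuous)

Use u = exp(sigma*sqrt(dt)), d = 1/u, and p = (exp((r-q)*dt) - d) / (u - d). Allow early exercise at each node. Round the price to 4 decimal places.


Answer: Price = V(0,0) = 5.9628

Derivation:
dt = T/N = 0.666667
u = exp(sigma*sqrt(dt)) = 1.455848; d = 1/u = 0.686885
p = (exp((r-q)*dt) - d) / (u - d) = 0.415890
Discount per step: exp(-r*dt) = 0.978893
Stock lattice S(k, i) with i counting down-moves:
  k=0: S(0,0) = 22.2700
  k=1: S(1,0) = 32.4217; S(1,1) = 15.2969
  k=2: S(2,0) = 47.2011; S(2,1) = 22.2700; S(2,2) = 10.5072
  k=3: S(3,0) = 68.7176; S(3,1) = 32.4217; S(3,2) = 15.2969; S(3,3) = 7.2173
Terminal payoffs V(N, i) = max(K - S_T, 0):
  V(3,0) = 0.000000; V(3,1) = 0.000000; V(3,2) = 7.413072; V(3,3) = 15.492741
Backward induction: V(k, i) = exp(-r*dt) * [p * V(k+1, i) + (1-p) * V(k+1, i+1)]; then take max(V_cont, immediate exercise) for American.
  V(2,0) = exp(-r*dt) * [p*0.000000 + (1-p)*0.000000] = 0.000000; exercise = 0.000000; V(2,0) = max -> 0.000000
  V(2,1) = exp(-r*dt) * [p*0.000000 + (1-p)*7.413072] = 4.238653; exercise = 0.440000; V(2,1) = max -> 4.238653
  V(2,2) = exp(-r*dt) * [p*7.413072 + (1-p)*15.492741] = 11.876402; exercise = 12.202770; V(2,2) = max -> 12.202770
  V(1,0) = exp(-r*dt) * [p*0.000000 + (1-p)*4.238653] = 2.423581; exercise = 0.000000; V(1,0) = max -> 2.423581
  V(1,1) = exp(-r*dt) * [p*4.238653 + (1-p)*12.202770] = 8.702916; exercise = 7.413072; V(1,1) = max -> 8.702916
  V(0,0) = exp(-r*dt) * [p*2.423581 + (1-p)*8.702916] = 5.962830; exercise = 0.440000; V(0,0) = max -> 5.962830


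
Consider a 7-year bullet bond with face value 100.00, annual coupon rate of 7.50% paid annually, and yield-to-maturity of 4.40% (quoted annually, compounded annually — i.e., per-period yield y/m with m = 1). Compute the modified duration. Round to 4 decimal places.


Coupon per period c = face * coupon_rate / m = 7.500000
Periods per year m = 1; per-period yield y/m = 0.044000
Number of cashflows N = 7
Cashflows (t years, CF_t, discount factor 1/(1+y/m)^(m*t), PV):
  t = 1.0000: CF_t = 7.500000, DF = 0.957854, PV = 7.183908
  t = 2.0000: CF_t = 7.500000, DF = 0.917485, PV = 6.881138
  t = 3.0000: CF_t = 7.500000, DF = 0.878817, PV = 6.591128
  t = 4.0000: CF_t = 7.500000, DF = 0.841779, PV = 6.313341
  t = 5.0000: CF_t = 7.500000, DF = 0.806302, PV = 6.047262
  t = 6.0000: CF_t = 7.500000, DF = 0.772320, PV = 5.792396
  t = 7.0000: CF_t = 107.500000, DF = 0.739770, PV = 79.525237
Price P = sum_t PV_t = 118.334411
First compute Macaulay numerator sum_t t * PV_t:
  t * PV_t at t = 1.0000: 7.183908
  t * PV_t at t = 2.0000: 13.762276
  t * PV_t at t = 3.0000: 19.773385
  t * PV_t at t = 4.0000: 25.253365
  t * PV_t at t = 5.0000: 30.236309
  t * PV_t at t = 6.0000: 34.754378
  t * PV_t at t = 7.0000: 556.676661
Macaulay duration D = 687.640282 / 118.334411 = 5.810992
Modified duration = D / (1 + y/m) = 5.810992 / (1 + 0.044000) = 5.566084

Answer: Modified duration = 5.5661


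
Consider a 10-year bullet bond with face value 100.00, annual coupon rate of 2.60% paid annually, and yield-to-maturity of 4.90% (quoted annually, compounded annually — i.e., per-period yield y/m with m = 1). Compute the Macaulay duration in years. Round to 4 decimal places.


Answer: Macaulay duration = 8.7984 years

Derivation:
Coupon per period c = face * coupon_rate / m = 2.600000
Periods per year m = 1; per-period yield y/m = 0.049000
Number of cashflows N = 10
Cashflows (t years, CF_t, discount factor 1/(1+y/m)^(m*t), PV):
  t = 1.0000: CF_t = 2.600000, DF = 0.953289, PV = 2.478551
  t = 2.0000: CF_t = 2.600000, DF = 0.908760, PV = 2.362775
  t = 3.0000: CF_t = 2.600000, DF = 0.866310, PV = 2.252407
  t = 4.0000: CF_t = 2.600000, DF = 0.825844, PV = 2.147195
  t = 5.0000: CF_t = 2.600000, DF = 0.787268, PV = 2.046897
  t = 6.0000: CF_t = 2.600000, DF = 0.750494, PV = 1.951284
  t = 7.0000: CF_t = 2.600000, DF = 0.715437, PV = 1.860137
  t = 8.0000: CF_t = 2.600000, DF = 0.682018, PV = 1.773248
  t = 9.0000: CF_t = 2.600000, DF = 0.650161, PV = 1.690417
  t = 10.0000: CF_t = 102.600000, DF = 0.619791, PV = 63.590535
Price P = sum_t PV_t = 82.153445
Macaulay numerator sum_t t * PV_t:
  t * PV_t at t = 1.0000: 2.478551
  t * PV_t at t = 2.0000: 4.725550
  t * PV_t at t = 3.0000: 6.757221
  t * PV_t at t = 4.0000: 8.588778
  t * PV_t at t = 5.0000: 10.234483
  t * PV_t at t = 6.0000: 11.707702
  t * PV_t at t = 7.0000: 13.020959
  t * PV_t at t = 8.0000: 14.185983
  t * PV_t at t = 9.0000: 15.213757
  t * PV_t at t = 10.0000: 635.905350
Macaulay duration D = (sum_t t * PV_t) / P = 722.818334 / 82.153445 = 8.798393


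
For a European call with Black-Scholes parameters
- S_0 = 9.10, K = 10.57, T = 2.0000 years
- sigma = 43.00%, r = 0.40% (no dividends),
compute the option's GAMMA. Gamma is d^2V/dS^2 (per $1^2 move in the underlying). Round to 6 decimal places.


d1 = 0.0709649301; d2 = -0.5371469017
phi(d1) = 0.3979390032; exp(-qT) = 1.0000000000; exp(-rT) = 0.9920319148
Gamma = exp(-qT) * phi(d1) / (S * sigma * sqrt(T)) = 1.0000000000 * 0.3979390032 / (9.1000 * 0.4300 * 1.4142135624) = 0.071910

Answer: Gamma = 0.071910


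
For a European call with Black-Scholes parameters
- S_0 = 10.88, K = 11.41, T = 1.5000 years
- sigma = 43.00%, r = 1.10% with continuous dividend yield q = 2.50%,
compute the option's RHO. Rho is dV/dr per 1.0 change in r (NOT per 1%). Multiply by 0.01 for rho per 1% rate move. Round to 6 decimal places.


d1 = 0.1331289654; d2 = -0.3935113293
phi(d1) = 0.3954226074; exp(-qT) = 0.9631944177; exp(-rT) = 0.9836353794
N(d2) = 0.3469709290
Rho = K*T*exp(-rT)*N(d2) = 11.4100 * 1.5000 * 0.9836353794 * 0.3469709290 = 5.841228

Answer: Rho = 5.841228


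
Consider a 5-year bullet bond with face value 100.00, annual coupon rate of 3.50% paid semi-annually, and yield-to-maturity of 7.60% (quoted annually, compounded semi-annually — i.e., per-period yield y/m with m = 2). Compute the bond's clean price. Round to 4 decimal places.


Coupon per period c = face * coupon_rate / m = 1.750000
Periods per year m = 2; per-period yield y/m = 0.038000
Number of cashflows N = 10
Cashflows (t years, CF_t, discount factor 1/(1+y/m)^(m*t), PV):
  t = 0.5000: CF_t = 1.750000, DF = 0.963391, PV = 1.685934
  t = 1.0000: CF_t = 1.750000, DF = 0.928122, PV = 1.624214
  t = 1.5000: CF_t = 1.750000, DF = 0.894145, PV = 1.564754
  t = 2.0000: CF_t = 1.750000, DF = 0.861411, PV = 1.507470
  t = 2.5000: CF_t = 1.750000, DF = 0.829876, PV = 1.452283
  t = 3.0000: CF_t = 1.750000, DF = 0.799495, PV = 1.399117
  t = 3.5000: CF_t = 1.750000, DF = 0.770227, PV = 1.347897
  t = 4.0000: CF_t = 1.750000, DF = 0.742030, PV = 1.298552
  t = 4.5000: CF_t = 1.750000, DF = 0.714865, PV = 1.251013
  t = 5.0000: CF_t = 101.750000, DF = 0.688694, PV = 70.074641
Price P = sum_t PV_t = 83.205875

Answer: Price = 83.2059


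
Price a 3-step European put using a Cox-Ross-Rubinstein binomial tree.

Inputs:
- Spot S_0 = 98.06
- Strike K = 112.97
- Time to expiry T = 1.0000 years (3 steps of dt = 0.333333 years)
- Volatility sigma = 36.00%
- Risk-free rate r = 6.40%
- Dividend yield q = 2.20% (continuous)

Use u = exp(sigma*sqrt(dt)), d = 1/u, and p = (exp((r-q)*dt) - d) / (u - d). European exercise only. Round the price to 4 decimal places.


dt = T/N = 0.333333
u = exp(sigma*sqrt(dt)) = 1.231024; d = 1/u = 0.812332
p = (exp((r-q)*dt) - d) / (u - d) = 0.481897
Discount per step: exp(-r*dt) = 0.978893
Stock lattice S(k, i) with i counting down-moves:
  k=0: S(0,0) = 98.0600
  k=1: S(1,0) = 120.7142; S(1,1) = 79.6573
  k=2: S(2,0) = 148.6020; S(2,1) = 98.0600; S(2,2) = 64.7082
  k=3: S(3,0) = 182.9326; S(3,1) = 120.7142; S(3,2) = 79.6573; S(3,3) = 52.5645
Terminal payoffs V(N, i) = max(K - S_T, 0):
  V(3,0) = 0.000000; V(3,1) = 0.000000; V(3,2) = 33.312719; V(3,3) = 60.405486
Backward induction: V(k, i) = exp(-r*dt) * [p * V(k+1, i) + (1-p) * V(k+1, i+1)].
  V(2,0) = exp(-r*dt) * [p*0.000000 + (1-p)*0.000000] = 0.000000
  V(2,1) = exp(-r*dt) * [p*0.000000 + (1-p)*33.312719] = 16.895106
  V(2,2) = exp(-r*dt) * [p*33.312719 + (1-p)*60.405486] = 46.350127
  V(1,0) = exp(-r*dt) * [p*0.000000 + (1-p)*16.895106] = 8.568637
  V(1,1) = exp(-r*dt) * [p*16.895106 + (1-p)*46.350127] = 31.477104
  V(0,0) = exp(-r*dt) * [p*8.568637 + (1-p)*31.477104] = 20.006190

Answer: Price = V(0,0) = 20.0062


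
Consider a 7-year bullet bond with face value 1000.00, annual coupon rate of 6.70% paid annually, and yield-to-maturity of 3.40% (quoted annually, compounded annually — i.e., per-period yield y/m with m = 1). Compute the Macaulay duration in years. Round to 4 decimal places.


Answer: Macaulay duration = 5.9285 years

Derivation:
Coupon per period c = face * coupon_rate / m = 67.000000
Periods per year m = 1; per-period yield y/m = 0.034000
Number of cashflows N = 7
Cashflows (t years, CF_t, discount factor 1/(1+y/m)^(m*t), PV):
  t = 1.0000: CF_t = 67.000000, DF = 0.967118, PV = 64.796905
  t = 2.0000: CF_t = 67.000000, DF = 0.935317, PV = 62.666253
  t = 3.0000: CF_t = 67.000000, DF = 0.904562, PV = 60.605660
  t = 4.0000: CF_t = 67.000000, DF = 0.874818, PV = 58.612824
  t = 5.0000: CF_t = 67.000000, DF = 0.846052, PV = 56.685517
  t = 6.0000: CF_t = 67.000000, DF = 0.818233, PV = 54.821583
  t = 7.0000: CF_t = 1067.000000, DF = 0.791327, PV = 844.346385
Price P = sum_t PV_t = 1202.535126
Macaulay numerator sum_t t * PV_t:
  t * PV_t at t = 1.0000: 64.796905
  t * PV_t at t = 2.0000: 125.332505
  t * PV_t at t = 3.0000: 181.816981
  t * PV_t at t = 4.0000: 234.451297
  t * PV_t at t = 5.0000: 283.427583
  t * PV_t at t = 6.0000: 328.929497
  t * PV_t at t = 7.0000: 5910.424692
Macaulay duration D = (sum_t t * PV_t) / P = 7129.179460 / 1202.535126 = 5.928458


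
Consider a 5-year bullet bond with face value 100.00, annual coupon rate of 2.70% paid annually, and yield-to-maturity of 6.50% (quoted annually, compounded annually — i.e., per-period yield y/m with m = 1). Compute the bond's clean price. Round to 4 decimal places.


Answer: Price = 84.2084

Derivation:
Coupon per period c = face * coupon_rate / m = 2.700000
Periods per year m = 1; per-period yield y/m = 0.065000
Number of cashflows N = 5
Cashflows (t years, CF_t, discount factor 1/(1+y/m)^(m*t), PV):
  t = 1.0000: CF_t = 2.700000, DF = 0.938967, PV = 2.535211
  t = 2.0000: CF_t = 2.700000, DF = 0.881659, PV = 2.380480
  t = 3.0000: CF_t = 2.700000, DF = 0.827849, PV = 2.235193
  t = 4.0000: CF_t = 2.700000, DF = 0.777323, PV = 2.098772
  t = 5.0000: CF_t = 102.700000, DF = 0.729881, PV = 74.958762
Price P = sum_t PV_t = 84.208418


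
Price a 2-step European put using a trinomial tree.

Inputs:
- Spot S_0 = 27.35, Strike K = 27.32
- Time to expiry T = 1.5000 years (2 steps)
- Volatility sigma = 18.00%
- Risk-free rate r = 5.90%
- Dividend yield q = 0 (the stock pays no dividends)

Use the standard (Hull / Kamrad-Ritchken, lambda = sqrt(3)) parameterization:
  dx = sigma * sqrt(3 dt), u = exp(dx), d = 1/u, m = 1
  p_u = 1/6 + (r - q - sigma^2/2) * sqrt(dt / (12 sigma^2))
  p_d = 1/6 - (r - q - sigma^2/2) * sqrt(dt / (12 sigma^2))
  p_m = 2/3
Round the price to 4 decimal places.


dt = T/N = 0.750000; dx = sigma*sqrt(3*dt) = 0.270000
u = exp(dx) = 1.309964; d = 1/u = 0.763379
p_u = 0.226111, p_m = 0.666667, p_d = 0.107222
Discount per step: exp(-r*dt) = 0.956715
Stock lattice S(k, j) with j the centered position index:
  k=0: S(0,+0) = 27.3500
  k=1: S(1,-1) = 20.8784; S(1,+0) = 27.3500; S(1,+1) = 35.8275
  k=2: S(2,-2) = 15.9382; S(2,-1) = 20.8784; S(2,+0) = 27.3500; S(2,+1) = 35.8275; S(2,+2) = 46.9328
Terminal payoffs V(N, j) = max(K - S_T, 0):
  V(2,-2) = 11.381835; V(2,-1) = 6.441571; V(2,+0) = 0.000000; V(2,+1) = 0.000000; V(2,+2) = 0.000000
Backward induction: V(k, j) = exp(-r*dt) * [p_u * V(k+1, j+1) + p_m * V(k+1, j) + p_d * V(k+1, j-1)]
  V(1,-1) = exp(-r*dt) * [p_u*0.000000 + p_m*6.441571 + p_d*11.381835] = 5.276058
  V(1,+0) = exp(-r*dt) * [p_u*0.000000 + p_m*0.000000 + p_d*6.441571] = 0.660783
  V(1,+1) = exp(-r*dt) * [p_u*0.000000 + p_m*0.000000 + p_d*0.000000] = 0.000000
  V(0,+0) = exp(-r*dt) * [p_u*0.000000 + p_m*0.660783 + p_d*5.276058] = 0.962678

Answer: Price = V(0,0) = 0.9627


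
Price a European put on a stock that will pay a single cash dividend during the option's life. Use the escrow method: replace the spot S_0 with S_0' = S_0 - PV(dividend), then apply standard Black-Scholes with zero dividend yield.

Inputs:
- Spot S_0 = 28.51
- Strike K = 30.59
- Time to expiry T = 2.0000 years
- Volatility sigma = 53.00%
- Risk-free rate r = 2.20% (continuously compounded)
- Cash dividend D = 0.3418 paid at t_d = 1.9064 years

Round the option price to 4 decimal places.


Answer: Price = 8.9490

Derivation:
PV(D) = D * exp(-r * t_d) = 0.3418 * 0.95892655 = 0.32776109
S_0' = S_0 - PV(D) = 28.5100 - 0.32776109 = 28.18223891
d1 = (ln(S_0'/K) + (r + sigma^2/2)*T) / (sigma*sqrt(T)) = 0.32409345
d2 = d1 - sigma*sqrt(T) = -0.42543974
exp(-rT) = 0.95695396
N(-d1) = 0.37293364; N(-d2) = 0.66474193
P = K * exp(-rT) * N(-d2) - S_0' * N(-d1) = 30.5900 * 0.95695396 * 0.66474193 - 28.18223891 * 0.37293364 = 8.9490


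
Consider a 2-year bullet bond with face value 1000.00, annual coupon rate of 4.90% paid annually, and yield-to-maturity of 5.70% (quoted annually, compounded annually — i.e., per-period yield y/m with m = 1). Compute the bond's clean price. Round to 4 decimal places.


Answer: Price = 985.2710

Derivation:
Coupon per period c = face * coupon_rate / m = 49.000000
Periods per year m = 1; per-period yield y/m = 0.057000
Number of cashflows N = 2
Cashflows (t years, CF_t, discount factor 1/(1+y/m)^(m*t), PV):
  t = 1.0000: CF_t = 49.000000, DF = 0.946074, PV = 46.357616
  t = 2.0000: CF_t = 1049.000000, DF = 0.895056, PV = 938.913349
Price P = sum_t PV_t = 985.270965


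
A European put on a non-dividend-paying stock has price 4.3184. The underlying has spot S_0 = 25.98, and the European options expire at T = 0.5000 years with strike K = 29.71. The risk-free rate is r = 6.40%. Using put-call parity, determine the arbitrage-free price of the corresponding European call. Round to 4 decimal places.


Answer: Call price = 1.5241

Derivation:
Put-call parity: C - P = S_0 * exp(-qT) - K * exp(-rT).
S_0 * exp(-qT) = 25.9800 * 1.00000000 = 25.98000000
K * exp(-rT) = 29.7100 * 0.96850658 = 28.77433055
C = P + S*exp(-qT) - K*exp(-rT)
C = 4.3184 + 25.98000000 - 28.77433055 = 1.5241


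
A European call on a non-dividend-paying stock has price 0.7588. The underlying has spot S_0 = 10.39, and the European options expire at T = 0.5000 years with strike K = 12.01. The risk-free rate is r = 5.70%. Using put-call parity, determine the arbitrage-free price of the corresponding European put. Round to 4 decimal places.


Put-call parity: C - P = S_0 * exp(-qT) - K * exp(-rT).
S_0 * exp(-qT) = 10.3900 * 1.00000000 = 10.39000000
K * exp(-rT) = 12.0100 * 0.97190229 = 11.67254655
P = C - S*exp(-qT) + K*exp(-rT)
P = 0.7588 - 10.39000000 + 11.67254655 = 2.0413

Answer: Put price = 2.0413


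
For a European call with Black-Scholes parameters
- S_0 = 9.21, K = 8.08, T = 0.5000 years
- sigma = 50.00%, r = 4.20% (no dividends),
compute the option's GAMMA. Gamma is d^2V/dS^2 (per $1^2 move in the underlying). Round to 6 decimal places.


Answer: Gamma = 0.101940

Derivation:
d1 = 0.6064090557; d2 = 0.2528556651
phi(d1) = 0.3319388530; exp(-qT) = 1.0000000000; exp(-rT) = 0.9792189646
Gamma = exp(-qT) * phi(d1) / (S * sigma * sqrt(T)) = 1.0000000000 * 0.3319388530 / (9.2100 * 0.5000 * 0.7071067812) = 0.101940


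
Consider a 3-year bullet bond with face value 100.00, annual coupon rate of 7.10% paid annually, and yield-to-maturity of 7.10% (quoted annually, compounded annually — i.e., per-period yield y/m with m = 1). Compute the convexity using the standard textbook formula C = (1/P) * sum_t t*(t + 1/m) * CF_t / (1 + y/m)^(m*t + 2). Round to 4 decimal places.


Answer: Convexity = 9.5600

Derivation:
Coupon per period c = face * coupon_rate / m = 7.100000
Periods per year m = 1; per-period yield y/m = 0.071000
Number of cashflows N = 3
Cashflows (t years, CF_t, discount factor 1/(1+y/m)^(m*t), PV):
  t = 1.0000: CF_t = 7.100000, DF = 0.933707, PV = 6.629318
  t = 2.0000: CF_t = 7.100000, DF = 0.871808, PV = 6.189840
  t = 3.0000: CF_t = 107.100000, DF = 0.814013, PV = 87.180842
Price P = sum_t PV_t = 100.000000
Convexity numerator sum_t t*(t + 1/m) * CF_t / (1+y/m)^(m*t + 2):
  t = 1.0000: term = 11.558991
  t = 2.0000: term = 32.378127
  t = 3.0000: term = 912.059902
Convexity = (1/P) * sum = 955.997020 / 100.000000 = 9.559970


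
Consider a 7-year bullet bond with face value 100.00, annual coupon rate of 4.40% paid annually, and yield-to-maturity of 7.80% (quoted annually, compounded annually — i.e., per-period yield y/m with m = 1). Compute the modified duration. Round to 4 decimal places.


Coupon per period c = face * coupon_rate / m = 4.400000
Periods per year m = 1; per-period yield y/m = 0.078000
Number of cashflows N = 7
Cashflows (t years, CF_t, discount factor 1/(1+y/m)^(m*t), PV):
  t = 1.0000: CF_t = 4.400000, DF = 0.927644, PV = 4.081633
  t = 2.0000: CF_t = 4.400000, DF = 0.860523, PV = 3.786301
  t = 3.0000: CF_t = 4.400000, DF = 0.798259, PV = 3.512339
  t = 4.0000: CF_t = 4.400000, DF = 0.740500, PV = 3.258199
  t = 5.0000: CF_t = 4.400000, DF = 0.686920, PV = 3.022448
  t = 6.0000: CF_t = 4.400000, DF = 0.637217, PV = 2.803755
  t = 7.0000: CF_t = 104.400000, DF = 0.591111, PV = 61.711936
Price P = sum_t PV_t = 82.176612
First compute Macaulay numerator sum_t t * PV_t:
  t * PV_t at t = 1.0000: 4.081633
  t * PV_t at t = 2.0000: 7.572602
  t * PV_t at t = 3.0000: 10.537016
  t * PV_t at t = 4.0000: 13.032797
  t * PV_t at t = 5.0000: 15.112241
  t * PV_t at t = 6.0000: 16.822532
  t * PV_t at t = 7.0000: 431.983554
Macaulay duration D = 499.142375 / 82.176612 = 6.074020
Modified duration = D / (1 + y/m) = 6.074020 / (1 + 0.078000) = 5.634527

Answer: Modified duration = 5.6345


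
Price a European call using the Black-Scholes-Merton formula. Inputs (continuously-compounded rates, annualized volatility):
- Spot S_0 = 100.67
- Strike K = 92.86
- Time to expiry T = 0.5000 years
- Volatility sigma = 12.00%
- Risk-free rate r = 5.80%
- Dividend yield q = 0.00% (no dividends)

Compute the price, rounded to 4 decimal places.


d1 = (ln(S/K) + (r - q + 0.5*sigma^2) * T) / (sigma * sqrt(T)) = 1.33589981
d2 = d1 - sigma * sqrt(T) = 1.25104700
exp(-rT) = 0.97141646; exp(-qT) = 1.00000000
C = S_0 * exp(-qT) * N(d1) - K * exp(-rT) * N(d2)
N(d1) = 0.90920899; N(d2) = 0.89454133
C = 100.6700 * 1.00000000 * 0.90920899 - 92.8600 * 0.97141646 * 0.89454133 = 10.8373

Answer: Price = 10.8373


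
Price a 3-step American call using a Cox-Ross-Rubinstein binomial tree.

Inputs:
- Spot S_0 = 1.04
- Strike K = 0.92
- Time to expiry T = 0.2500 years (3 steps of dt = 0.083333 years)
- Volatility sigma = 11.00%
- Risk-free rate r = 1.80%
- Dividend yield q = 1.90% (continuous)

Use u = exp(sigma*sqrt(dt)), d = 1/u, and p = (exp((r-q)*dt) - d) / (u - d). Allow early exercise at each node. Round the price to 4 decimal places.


dt = T/N = 0.083333
u = exp(sigma*sqrt(dt)) = 1.032264; d = 1/u = 0.968745
p = (exp((r-q)*dt) - d) / (u - d) = 0.490750
Discount per step: exp(-r*dt) = 0.998501
Stock lattice S(k, i) with i counting down-moves:
  k=0: S(0,0) = 1.0400
  k=1: S(1,0) = 1.0736; S(1,1) = 1.0075
  k=2: S(2,0) = 1.1082; S(2,1) = 1.0400; S(2,2) = 0.9760
  k=3: S(3,0) = 1.1439; S(3,1) = 1.0736; S(3,2) = 1.0075; S(3,3) = 0.9455
Terminal payoffs V(N, i) = max(S_T - K, 0):
  V(3,0) = 0.223946; V(3,1) = 0.153554; V(3,2) = 0.087494; V(3,3) = 0.025499
Backward induction: V(k, i) = exp(-r*dt) * [p * V(k+1, i) + (1-p) * V(k+1, i+1)]; then take max(V_cont, immediate exercise) for American.
  V(2,0) = exp(-r*dt) * [p*0.223946 + (1-p)*0.153554] = 0.187817; exercise = 0.188191; V(2,0) = max -> 0.188191
  V(2,1) = exp(-r*dt) * [p*0.153554 + (1-p)*0.087494] = 0.119734; exercise = 0.120000; V(2,1) = max -> 0.120000
  V(2,2) = exp(-r*dt) * [p*0.087494 + (1-p)*0.025499] = 0.055840; exercise = 0.056005; V(2,2) = max -> 0.056005
  V(1,0) = exp(-r*dt) * [p*0.188191 + (1-p)*0.120000] = 0.153235; exercise = 0.153554; V(1,0) = max -> 0.153554
  V(1,1) = exp(-r*dt) * [p*0.120000 + (1-p)*0.056005] = 0.087279; exercise = 0.087494; V(1,1) = max -> 0.087494
  V(0,0) = exp(-r*dt) * [p*0.153554 + (1-p)*0.087494] = 0.119734; exercise = 0.120000; V(0,0) = max -> 0.120000

Answer: Price = V(0,0) = 0.1200


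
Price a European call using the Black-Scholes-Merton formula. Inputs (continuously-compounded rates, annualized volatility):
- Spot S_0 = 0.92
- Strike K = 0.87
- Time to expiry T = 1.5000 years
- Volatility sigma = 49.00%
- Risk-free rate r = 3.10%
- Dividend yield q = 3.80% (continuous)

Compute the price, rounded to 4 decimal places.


d1 = (ln(S/K) + (r - q + 0.5*sigma^2) * T) / (sigma * sqrt(T)) = 0.37568084
d2 = d1 - sigma * sqrt(T) = -0.22444415
exp(-rT) = 0.95456456; exp(-qT) = 0.94459407
C = S_0 * exp(-qT) * N(d1) - K * exp(-rT) * N(d2)
N(d1) = 0.64642291; N(d2) = 0.41120586
C = 0.9200 * 0.94459407 * 0.64642291 - 0.8700 * 0.95456456 * 0.41120586 = 0.2203

Answer: Price = 0.2203


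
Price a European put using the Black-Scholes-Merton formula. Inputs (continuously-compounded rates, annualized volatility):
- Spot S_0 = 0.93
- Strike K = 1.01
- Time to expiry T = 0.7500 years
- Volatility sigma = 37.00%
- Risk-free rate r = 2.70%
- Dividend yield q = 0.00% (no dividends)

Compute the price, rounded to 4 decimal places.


Answer: Price = 0.1543

Derivation:
d1 = (ln(S/K) + (r - q + 0.5*sigma^2) * T) / (sigma * sqrt(T)) = -0.03412147
d2 = d1 - sigma * sqrt(T) = -0.35455087
exp(-rT) = 0.97995365; exp(-qT) = 1.00000000
P = K * exp(-rT) * N(-d2) - S_0 * exp(-qT) * N(-d1)
N(-d1) = 0.51360986; N(-d2) = 0.63853696
P = 1.0100 * 0.97995365 * 0.63853696 - 0.9300 * 1.00000000 * 0.51360986 = 0.1543


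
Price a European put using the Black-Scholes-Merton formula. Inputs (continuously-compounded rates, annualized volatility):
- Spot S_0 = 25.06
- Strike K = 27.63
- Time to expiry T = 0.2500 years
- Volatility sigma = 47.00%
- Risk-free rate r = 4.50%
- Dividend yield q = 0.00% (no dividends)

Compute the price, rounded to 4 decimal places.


d1 = (ln(S/K) + (r - q + 0.5*sigma^2) * T) / (sigma * sqrt(T)) = -0.25007102
d2 = d1 - sigma * sqrt(T) = -0.48507102
exp(-rT) = 0.98881304; exp(-qT) = 1.00000000
P = K * exp(-rT) * N(-d2) - S_0 * exp(-qT) * N(-d1)
N(-d1) = 0.59873379; N(-d2) = 0.68618702
P = 27.6300 * 0.98881304 * 0.68618702 - 25.0600 * 1.00000000 * 0.59873379 = 3.7430

Answer: Price = 3.7430


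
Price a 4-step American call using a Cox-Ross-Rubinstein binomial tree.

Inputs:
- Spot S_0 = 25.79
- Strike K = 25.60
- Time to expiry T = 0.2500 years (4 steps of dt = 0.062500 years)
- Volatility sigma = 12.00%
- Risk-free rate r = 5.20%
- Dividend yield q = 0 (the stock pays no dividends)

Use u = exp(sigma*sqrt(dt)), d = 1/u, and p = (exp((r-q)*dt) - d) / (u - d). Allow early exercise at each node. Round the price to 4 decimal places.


Answer: Price = V(0,0) = 0.8979

Derivation:
dt = T/N = 0.062500
u = exp(sigma*sqrt(dt)) = 1.030455; d = 1/u = 0.970446
p = (exp((r-q)*dt) - d) / (u - d) = 0.546747
Discount per step: exp(-r*dt) = 0.996755
Stock lattice S(k, i) with i counting down-moves:
  k=0: S(0,0) = 25.7900
  k=1: S(1,0) = 26.5754; S(1,1) = 25.0278
  k=2: S(2,0) = 27.3848; S(2,1) = 25.7900; S(2,2) = 24.2881
  k=3: S(3,0) = 28.2188; S(3,1) = 26.5754; S(3,2) = 25.0278; S(3,3) = 23.5703
  k=4: S(4,0) = 29.0781; S(4,1) = 27.3848; S(4,2) = 25.7900; S(4,3) = 24.2881; S(4,4) = 22.8737
Terminal payoffs V(N, i) = max(S_T - K, 0):
  V(4,0) = 3.478144; V(4,1) = 1.784765; V(4,2) = 0.190000; V(4,3) = 0.000000; V(4,4) = 0.000000
Backward induction: V(k, i) = exp(-r*dt) * [p * V(k+1, i) + (1-p) * V(k+1, i+1)]; then take max(V_cont, immediate exercise) for American.
  V(3,0) = exp(-r*dt) * [p*3.478144 + (1-p)*1.784765] = 2.701820; exercise = 2.618755; V(3,0) = max -> 2.701820
  V(3,1) = exp(-r*dt) * [p*1.784765 + (1-p)*0.190000] = 1.058487; exercise = 0.975422; V(3,1) = max -> 1.058487
  V(3,2) = exp(-r*dt) * [p*0.190000 + (1-p)*0.000000] = 0.103545; exercise = 0.000000; V(3,2) = max -> 0.103545
  V(3,3) = exp(-r*dt) * [p*0.000000 + (1-p)*0.000000] = 0.000000; exercise = 0.000000; V(3,3) = max -> 0.000000
  V(2,0) = exp(-r*dt) * [p*2.701820 + (1-p)*1.058487] = 1.950625; exercise = 1.784765; V(2,0) = max -> 1.950625
  V(2,1) = exp(-r*dt) * [p*1.058487 + (1-p)*0.103545] = 0.623627; exercise = 0.190000; V(2,1) = max -> 0.623627
  V(2,2) = exp(-r*dt) * [p*0.103545 + (1-p)*0.000000] = 0.056429; exercise = 0.000000; V(2,2) = max -> 0.056429
  V(1,0) = exp(-r*dt) * [p*1.950625 + (1-p)*0.623627] = 1.344782; exercise = 0.975422; V(1,0) = max -> 1.344782
  V(1,1) = exp(-r*dt) * [p*0.623627 + (1-p)*0.056429] = 0.365354; exercise = 0.000000; V(1,1) = max -> 0.365354
  V(0,0) = exp(-r*dt) * [p*1.344782 + (1-p)*0.365354] = 0.897930; exercise = 0.190000; V(0,0) = max -> 0.897930


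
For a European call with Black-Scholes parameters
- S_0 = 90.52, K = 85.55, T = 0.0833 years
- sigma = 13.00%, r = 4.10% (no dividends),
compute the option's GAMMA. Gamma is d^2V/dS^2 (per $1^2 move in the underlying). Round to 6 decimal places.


d1 = 1.6148343189; d2 = 1.5773140577
phi(d1) = 0.1083072188; exp(-qT) = 1.0000000000; exp(-rT) = 0.9965905255
Gamma = exp(-qT) * phi(d1) / (S * sigma * sqrt(T)) = 1.0000000000 * 0.1083072188 / (90.5200 * 0.1300 * 0.2886173938) = 0.031889

Answer: Gamma = 0.031889
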